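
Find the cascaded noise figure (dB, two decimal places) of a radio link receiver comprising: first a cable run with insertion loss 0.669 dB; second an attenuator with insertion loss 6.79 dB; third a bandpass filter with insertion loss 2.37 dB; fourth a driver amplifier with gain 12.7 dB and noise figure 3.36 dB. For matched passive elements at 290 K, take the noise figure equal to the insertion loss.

13.19 dB

Convert to linear (a loss of L dB is a gain of −L dB): F_i = 10^(NF_i/10), G_i = 10^(G_i,dB/10)
  Stage 1: F_1 = 10^(0.669/10) = 1.167, G_1 = 10^(−0.669/10) = 0.8572
  Stage 2: F_2 = 10^(6.79/10) = 4.775, G_2 = 10^(−6.79/10) = 0.2094
  Stage 3: F_3 = 10^(2.37/10) = 1.726, G_3 = 10^(−2.37/10) = 0.5794
  Stage 4: F_4 = 10^(3.36/10) = 2.168, G_4 = 10^(12.7/10) = 18.62
Friis cascade:
  F = 1.167 + (4.775 − 1)/0.8572 + (1.726 − 1)/0.1795 + (2.168 − 1)/0.1040 = 20.84
NF = 10 log₁₀(20.84) = 13.19 dB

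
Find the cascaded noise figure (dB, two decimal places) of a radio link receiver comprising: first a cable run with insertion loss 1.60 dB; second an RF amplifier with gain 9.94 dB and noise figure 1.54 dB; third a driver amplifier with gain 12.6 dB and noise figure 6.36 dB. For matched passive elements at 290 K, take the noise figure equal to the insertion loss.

Convert to linear (a loss of L dB is a gain of −L dB): F_i = 10^(NF_i/10), G_i = 10^(G_i,dB/10)
  Stage 1: F_1 = 10^(1.60/10) = 1.445, G_1 = 10^(−1.60/10) = 0.6918
  Stage 2: F_2 = 10^(1.54/10) = 1.426, G_2 = 10^(9.94/10) = 9.863
  Stage 3: F_3 = 10^(6.36/10) = 4.325, G_3 = 10^(12.6/10) = 18.20
Friis cascade:
  F = 1.445 + (1.426 − 1)/0.6918 + (4.325 − 1)/6.823 = 2.548
NF = 10 log₁₀(2.548) = 4.06 dB

4.06 dB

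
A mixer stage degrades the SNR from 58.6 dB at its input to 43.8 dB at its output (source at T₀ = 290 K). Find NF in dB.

NF (dB) = SNR_in(dB) − SNR_out(dB) when the source is at T₀
NF = 58.6 − 43.8 = 14.8 dB

14.8 dB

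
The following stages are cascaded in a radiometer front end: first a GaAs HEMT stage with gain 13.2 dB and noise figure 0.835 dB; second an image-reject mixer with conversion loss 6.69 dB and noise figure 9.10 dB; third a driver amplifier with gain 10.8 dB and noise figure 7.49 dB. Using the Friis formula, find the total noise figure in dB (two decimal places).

4.12 dB

Convert to linear (a loss of L dB is a gain of −L dB): F_i = 10^(NF_i/10), G_i = 10^(G_i,dB/10)
  Stage 1: F_1 = 10^(0.835/10) = 1.212, G_1 = 10^(13.2/10) = 20.89
  Stage 2: F_2 = 10^(9.10/10) = 8.128, G_2 = 10^(−6.69/10) = 0.2143
  Stage 3: F_3 = 10^(7.49/10) = 5.610, G_3 = 10^(10.8/10) = 12.02
Friis cascade:
  F = 1.212 + (8.128 − 1)/20.89 + (5.610 − 1)/4.477 = 2.583
NF = 10 log₁₀(2.583) = 4.12 dB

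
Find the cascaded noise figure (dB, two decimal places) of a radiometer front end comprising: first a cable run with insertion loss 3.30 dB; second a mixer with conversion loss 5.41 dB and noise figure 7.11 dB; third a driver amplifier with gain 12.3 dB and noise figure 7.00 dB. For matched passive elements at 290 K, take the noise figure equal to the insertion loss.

16.11 dB

Convert to linear (a loss of L dB is a gain of −L dB): F_i = 10^(NF_i/10), G_i = 10^(G_i,dB/10)
  Stage 1: F_1 = 10^(3.30/10) = 2.138, G_1 = 10^(−3.30/10) = 0.4677
  Stage 2: F_2 = 10^(7.11/10) = 5.140, G_2 = 10^(−5.41/10) = 0.2877
  Stage 3: F_3 = 10^(7.00/10) = 5.012, G_3 = 10^(12.3/10) = 16.98
Friis cascade:
  F = 2.138 + (5.140 − 1)/0.4677 + (5.012 − 1)/0.1346 = 40.80
NF = 10 log₁₀(40.80) = 16.11 dB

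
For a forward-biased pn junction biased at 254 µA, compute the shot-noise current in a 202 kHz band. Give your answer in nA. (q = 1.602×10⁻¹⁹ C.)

I_n = √(2qI·B)
2qI·B = 2 × 1.602×10⁻¹⁹ × 2.54×10⁻⁴ × 2.02×10⁵ = 1.64×10⁻¹⁷ A²
I_n = √(1.64×10⁻¹⁷) = 4.05×10⁻⁹ A = 4.05 nA

4.05 nA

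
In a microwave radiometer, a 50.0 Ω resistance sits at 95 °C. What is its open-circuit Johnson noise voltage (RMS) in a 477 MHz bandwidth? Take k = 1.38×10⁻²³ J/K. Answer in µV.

T = 95 °C + 273.15 = 368.15 K
V_n = √(4kTRB)
4kTRB = 4 × 1.38×10⁻²³ × 368.15 × 5.00×10¹ × 4.77×10⁸ = 4.85×10⁻¹⁰ V²
V_n = √(4.85×10⁻¹⁰) = 2.20×10⁻⁵ V = 22.0 µV

22.0 µV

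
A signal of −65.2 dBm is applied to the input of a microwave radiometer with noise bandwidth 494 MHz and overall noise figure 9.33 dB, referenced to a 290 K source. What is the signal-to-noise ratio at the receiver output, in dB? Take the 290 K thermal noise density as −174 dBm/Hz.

Noise floor: N = −174 + 10 log₁₀(B) + NF
10 log₁₀(4.94×10⁸) = 86.94 dB
N = −174 + 86.94 + 9.33 = −77.73 dBm
SNR = P_sig − N = −65.2 − (−77.73) = 12.53 dB → 12.5 dB

12.5 dB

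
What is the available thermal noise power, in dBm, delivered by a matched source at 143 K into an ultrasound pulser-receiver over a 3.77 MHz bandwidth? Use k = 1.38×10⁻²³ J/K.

P_n = kTB = 1.38×10⁻²³ × 143 × 3.77×10⁶ = 7.44×10⁻¹⁵ W
In dBm: 10 log₁₀(7.44×10⁻¹⁵ / 10⁻³) = −111.3 dBm

−111.3 dBm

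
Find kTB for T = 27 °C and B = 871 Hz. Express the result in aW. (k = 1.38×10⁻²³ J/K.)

3.61 aW

T = 27 °C + 273.15 = 300.15 K
P_n = kTB = 1.38×10⁻²³ × 300.15 × 8.71×10² = 3.61×10⁻¹⁸ W = 3.61 aW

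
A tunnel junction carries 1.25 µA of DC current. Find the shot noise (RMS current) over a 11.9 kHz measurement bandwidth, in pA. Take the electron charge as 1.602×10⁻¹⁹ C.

69.0 pA

I_n = √(2qI·B)
2qI·B = 2 × 1.602×10⁻¹⁹ × 1.25×10⁻⁶ × 1.19×10⁴ = 4.77×10⁻²¹ A²
I_n = √(4.77×10⁻²¹) = 6.90×10⁻¹¹ A = 69.0 pA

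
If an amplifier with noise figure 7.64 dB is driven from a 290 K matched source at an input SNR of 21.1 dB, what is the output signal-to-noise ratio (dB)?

13.46 dB

By definition F = SNR_in/SNR_out, so in dB: SNR_out = SNR_in − NF
SNR_out = 21.1 − 7.64 = 13.46 dB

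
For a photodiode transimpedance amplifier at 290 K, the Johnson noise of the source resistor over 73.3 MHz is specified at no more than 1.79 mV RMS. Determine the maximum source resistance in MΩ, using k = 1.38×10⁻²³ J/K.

Johnson–Nyquist: V_n = √(4kTRB) ⇒ R = V_n² / (4kTB)
4kTB = 4 × 1.38×10⁻²³ × 290 × 7.33×10⁷ = 1.17×10⁻¹²
R = (1.79×10⁻³)² / 1.17×10⁻¹² = 2.73×10⁶ Ω = 2.73 MΩ

2.73 MΩ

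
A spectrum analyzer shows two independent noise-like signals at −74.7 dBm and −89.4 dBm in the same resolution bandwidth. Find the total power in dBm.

−74.6 dBm

Convert to linear, add, convert back:
P₁ = 3.39×10⁻¹¹ W, P₂ = 1.15×10⁻¹² W
P_tot = 3.50×10⁻¹¹ W → 10 log₁₀(P_tot / 10⁻³) = −74.6 dBm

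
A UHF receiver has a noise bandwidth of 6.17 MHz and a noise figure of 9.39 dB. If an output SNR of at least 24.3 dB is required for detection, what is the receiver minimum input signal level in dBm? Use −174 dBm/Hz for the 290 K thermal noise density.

−72.4 dBm

Sensitivity = −174 + 10 log₁₀(B) + NF + SNR_min
= −174 + 67.9 + 9.39 + 24.3
= −72.41 dBm → −72.4 dBm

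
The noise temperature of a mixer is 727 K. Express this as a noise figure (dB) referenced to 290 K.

5.45 dB

F = 1 + T_e/T₀ = 1 + 727/290 = 3.5069
NF = 10 log₁₀(3.5069) = 5.45 dB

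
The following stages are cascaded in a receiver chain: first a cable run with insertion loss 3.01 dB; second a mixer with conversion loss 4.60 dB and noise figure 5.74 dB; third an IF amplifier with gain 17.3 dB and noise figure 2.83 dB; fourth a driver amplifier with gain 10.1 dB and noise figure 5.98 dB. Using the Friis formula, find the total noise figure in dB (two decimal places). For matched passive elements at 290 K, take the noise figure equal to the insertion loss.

11.18 dB

Convert to linear (a loss of L dB is a gain of −L dB): F_i = 10^(NF_i/10), G_i = 10^(G_i,dB/10)
  Stage 1: F_1 = 10^(3.01/10) = 2.000, G_1 = 10^(−3.01/10) = 0.5000
  Stage 2: F_2 = 10^(5.74/10) = 3.750, G_2 = 10^(−4.60/10) = 0.3467
  Stage 3: F_3 = 10^(2.83/10) = 1.919, G_3 = 10^(17.3/10) = 53.70
  Stage 4: F_4 = 10^(5.98/10) = 3.963, G_4 = 10^(10.1/10) = 10.23
Friis cascade:
  F = 2.000 + (3.750 − 1)/0.5000 + (1.919 − 1)/0.1734 + (3.963 − 1)/9.311 = 13.12
NF = 10 log₁₀(13.12) = 11.18 dB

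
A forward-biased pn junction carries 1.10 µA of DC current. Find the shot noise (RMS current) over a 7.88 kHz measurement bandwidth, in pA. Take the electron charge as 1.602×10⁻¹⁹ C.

52.7 pA

I_n = √(2qI·B)
2qI·B = 2 × 1.602×10⁻¹⁹ × 1.10×10⁻⁶ × 7.88×10³ = 2.78×10⁻²¹ A²
I_n = √(2.78×10⁻²¹) = 5.27×10⁻¹¹ A = 52.7 pA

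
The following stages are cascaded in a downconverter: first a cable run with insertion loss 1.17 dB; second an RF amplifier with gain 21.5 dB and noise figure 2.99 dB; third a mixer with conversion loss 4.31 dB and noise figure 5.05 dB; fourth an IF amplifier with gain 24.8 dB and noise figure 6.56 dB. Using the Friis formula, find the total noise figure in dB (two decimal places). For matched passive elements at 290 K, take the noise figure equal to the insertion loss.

Convert to linear (a loss of L dB is a gain of −L dB): F_i = 10^(NF_i/10), G_i = 10^(G_i,dB/10)
  Stage 1: F_1 = 10^(1.17/10) = 1.309, G_1 = 10^(−1.17/10) = 0.7638
  Stage 2: F_2 = 10^(2.99/10) = 1.991, G_2 = 10^(21.5/10) = 141.3
  Stage 3: F_3 = 10^(5.05/10) = 3.199, G_3 = 10^(−4.31/10) = 0.3707
  Stage 4: F_4 = 10^(6.56/10) = 4.529, G_4 = 10^(24.8/10) = 302.0
Friis cascade:
  F = 1.309 + (1.991 − 1)/0.7638 + (3.199 − 1)/107.9 + (4.529 − 1)/39.99 = 2.715
NF = 10 log₁₀(2.715) = 4.34 dB

4.34 dB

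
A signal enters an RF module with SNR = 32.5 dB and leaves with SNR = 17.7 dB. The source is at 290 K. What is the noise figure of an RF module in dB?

NF (dB) = SNR_in(dB) − SNR_out(dB) when the source is at T₀
NF = 32.5 − 17.7 = 14.8 dB

14.8 dB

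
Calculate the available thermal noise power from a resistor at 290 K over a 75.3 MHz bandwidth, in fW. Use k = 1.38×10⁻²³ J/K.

P_n = kTB = 1.38×10⁻²³ × 290 × 7.53×10⁷ = 3.01×10⁻¹³ W = 301 fW

301 fW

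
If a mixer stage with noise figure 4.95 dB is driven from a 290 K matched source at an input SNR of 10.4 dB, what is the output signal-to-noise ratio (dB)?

By definition F = SNR_in/SNR_out, so in dB: SNR_out = SNR_in − NF
SNR_out = 10.4 − 4.95 = 5.45 dB

5.45 dB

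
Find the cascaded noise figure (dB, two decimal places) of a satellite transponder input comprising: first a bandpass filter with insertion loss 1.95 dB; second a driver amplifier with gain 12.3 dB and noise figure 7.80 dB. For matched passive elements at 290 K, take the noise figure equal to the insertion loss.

9.75 dB

Convert to linear (a loss of L dB is a gain of −L dB): F_i = 10^(NF_i/10), G_i = 10^(G_i,dB/10)
  Stage 1: F_1 = 10^(1.95/10) = 1.567, G_1 = 10^(−1.95/10) = 0.6383
  Stage 2: F_2 = 10^(7.80/10) = 6.026, G_2 = 10^(12.3/10) = 16.98
Friis cascade:
  F = 1.567 + (6.026 − 1)/0.6383 = 9.441
NF = 10 log₁₀(9.441) = 9.75 dB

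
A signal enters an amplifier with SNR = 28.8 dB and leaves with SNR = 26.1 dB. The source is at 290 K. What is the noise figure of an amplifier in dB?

2.7 dB

NF (dB) = SNR_in(dB) − SNR_out(dB) when the source is at T₀
NF = 28.8 − 26.1 = 2.7 dB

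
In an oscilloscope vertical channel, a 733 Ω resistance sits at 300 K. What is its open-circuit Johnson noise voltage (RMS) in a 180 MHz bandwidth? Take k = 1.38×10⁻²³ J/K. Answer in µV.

V_n = √(4kTRB)
4kTRB = 4 × 1.38×10⁻²³ × 300 × 7.33×10² × 1.80×10⁸ = 2.18×10⁻⁹ V²
V_n = √(2.18×10⁻⁹) = 4.67×10⁻⁵ V = 46.7 µV

46.7 µV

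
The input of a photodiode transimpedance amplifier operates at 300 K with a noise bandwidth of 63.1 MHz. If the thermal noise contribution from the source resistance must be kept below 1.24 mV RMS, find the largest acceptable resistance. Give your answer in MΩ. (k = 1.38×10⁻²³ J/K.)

Johnson–Nyquist: V_n = √(4kTRB) ⇒ R = V_n² / (4kTB)
4kTB = 4 × 1.38×10⁻²³ × 300 × 6.31×10⁷ = 1.04×10⁻¹²
R = (1.24×10⁻³)² / 1.04×10⁻¹² = 1.47×10⁶ Ω = 1.47 MΩ

1.47 MΩ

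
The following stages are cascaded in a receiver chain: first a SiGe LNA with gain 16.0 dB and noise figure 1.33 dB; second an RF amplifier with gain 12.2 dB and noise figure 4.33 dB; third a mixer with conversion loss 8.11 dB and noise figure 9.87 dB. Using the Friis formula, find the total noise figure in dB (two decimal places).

Convert to linear (a loss of L dB is a gain of −L dB): F_i = 10^(NF_i/10), G_i = 10^(G_i,dB/10)
  Stage 1: F_1 = 10^(1.33/10) = 1.358, G_1 = 10^(16.0/10) = 39.81
  Stage 2: F_2 = 10^(4.33/10) = 2.710, G_2 = 10^(12.2/10) = 16.60
  Stage 3: F_3 = 10^(9.87/10) = 9.705, G_3 = 10^(−8.11/10) = 0.1545
Friis cascade:
  F = 1.358 + (2.710 − 1)/39.81 + (9.705 − 1)/660.7 = 1.414
NF = 10 log₁₀(1.414) = 1.51 dB

1.51 dB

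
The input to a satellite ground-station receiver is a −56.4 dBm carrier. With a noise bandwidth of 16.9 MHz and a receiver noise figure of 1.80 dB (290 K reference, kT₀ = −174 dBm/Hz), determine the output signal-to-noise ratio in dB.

Noise floor: N = −174 + 10 log₁₀(B) + NF
10 log₁₀(1.69×10⁷) = 72.28 dB
N = −174 + 72.28 + 1.80 = −99.92 dBm
SNR = P_sig − N = −56.4 − (−99.92) = 43.52 dB → 43.5 dB

43.5 dB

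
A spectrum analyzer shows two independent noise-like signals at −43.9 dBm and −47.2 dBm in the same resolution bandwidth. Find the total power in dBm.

−42.2 dBm

Convert to linear, add, convert back:
P₁ = 4.07×10⁻⁸ W, P₂ = 1.91×10⁻⁸ W
P_tot = 5.98×10⁻⁸ W → 10 log₁₀(P_tot / 10⁻³) = −42.2 dBm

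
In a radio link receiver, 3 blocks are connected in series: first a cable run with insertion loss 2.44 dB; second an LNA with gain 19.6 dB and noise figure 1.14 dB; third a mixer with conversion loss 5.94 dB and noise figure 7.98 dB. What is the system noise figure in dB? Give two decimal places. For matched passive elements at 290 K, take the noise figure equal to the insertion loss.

Convert to linear (a loss of L dB is a gain of −L dB): F_i = 10^(NF_i/10), G_i = 10^(G_i,dB/10)
  Stage 1: F_1 = 10^(2.44/10) = 1.754, G_1 = 10^(−2.44/10) = 0.5702
  Stage 2: F_2 = 10^(1.14/10) = 1.300, G_2 = 10^(19.6/10) = 91.20
  Stage 3: F_3 = 10^(7.98/10) = 6.281, G_3 = 10^(−5.94/10) = 0.2547
Friis cascade:
  F = 1.754 + (1.300 − 1)/0.5702 + (6.281 − 1)/52.00 = 2.382
NF = 10 log₁₀(2.382) = 3.77 dB

3.77 dB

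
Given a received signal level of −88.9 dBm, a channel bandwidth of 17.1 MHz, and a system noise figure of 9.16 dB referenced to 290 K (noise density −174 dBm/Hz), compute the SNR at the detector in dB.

3.6 dB

Noise floor: N = −174 + 10 log₁₀(B) + NF
10 log₁₀(1.71×10⁷) = 72.33 dB
N = −174 + 72.33 + 9.16 = −92.51 dBm
SNR = P_sig − N = −88.9 − (−92.51) = 3.61 dB → 3.6 dB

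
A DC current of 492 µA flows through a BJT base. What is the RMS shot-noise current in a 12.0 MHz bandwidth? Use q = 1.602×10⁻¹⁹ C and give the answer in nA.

43.5 nA

I_n = √(2qI·B)
2qI·B = 2 × 1.602×10⁻¹⁹ × 4.92×10⁻⁴ × 1.20×10⁷ = 1.89×10⁻¹⁵ A²
I_n = √(1.89×10⁻¹⁵) = 4.35×10⁻⁸ A = 43.5 nA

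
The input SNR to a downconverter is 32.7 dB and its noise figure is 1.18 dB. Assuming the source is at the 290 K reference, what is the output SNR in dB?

By definition F = SNR_in/SNR_out, so in dB: SNR_out = SNR_in − NF
SNR_out = 32.7 − 1.18 = 31.52 dB

31.52 dB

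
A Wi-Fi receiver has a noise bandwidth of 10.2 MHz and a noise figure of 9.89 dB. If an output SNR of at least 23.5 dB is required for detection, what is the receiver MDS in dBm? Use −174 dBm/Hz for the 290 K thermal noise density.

Sensitivity = −174 + 10 log₁₀(B) + NF + SNR_min
= −174 + 70.09 + 9.89 + 23.5
= −70.52 dBm → −70.5 dBm

−70.5 dBm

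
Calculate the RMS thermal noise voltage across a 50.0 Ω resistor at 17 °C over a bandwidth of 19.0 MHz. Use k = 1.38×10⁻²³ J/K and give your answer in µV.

3.90 µV

T = 17 °C + 273.15 = 290.15 K
V_n = √(4kTRB)
4kTRB = 4 × 1.38×10⁻²³ × 290.15 × 5.00×10¹ × 1.90×10⁷ = 1.52×10⁻¹¹ V²
V_n = √(1.52×10⁻¹¹) = 3.90×10⁻⁶ V = 3.90 µV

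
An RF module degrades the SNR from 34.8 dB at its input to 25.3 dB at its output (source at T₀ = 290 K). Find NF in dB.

9.5 dB

NF (dB) = SNR_in(dB) − SNR_out(dB) when the source is at T₀
NF = 34.8 − 25.3 = 9.5 dB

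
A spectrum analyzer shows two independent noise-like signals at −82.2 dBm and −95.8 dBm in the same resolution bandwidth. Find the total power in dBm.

Convert to linear, add, convert back:
P₁ = 6.03×10⁻¹² W, P₂ = 2.63×10⁻¹³ W
P_tot = 6.29×10⁻¹² W → 10 log₁₀(P_tot / 10⁻³) = −82.0 dBm

−82.0 dBm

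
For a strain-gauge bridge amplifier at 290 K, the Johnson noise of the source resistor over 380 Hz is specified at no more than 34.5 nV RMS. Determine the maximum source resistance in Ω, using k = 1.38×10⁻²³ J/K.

Johnson–Nyquist: V_n = √(4kTRB) ⇒ R = V_n² / (4kTB)
4kTB = 4 × 1.38×10⁻²³ × 290 × 3.80×10² = 6.08×10⁻¹⁸
R = (3.45×10⁻⁸)² / 6.08×10⁻¹⁸ = 1.96×10² Ω = 196 Ω

196 Ω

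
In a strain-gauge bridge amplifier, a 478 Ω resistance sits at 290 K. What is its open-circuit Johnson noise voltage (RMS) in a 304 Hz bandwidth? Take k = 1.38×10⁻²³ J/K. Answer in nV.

48.2 nV

V_n = √(4kTRB)
4kTRB = 4 × 1.38×10⁻²³ × 290 × 4.78×10² × 3.04×10² = 2.33×10⁻¹⁵ V²
V_n = √(2.33×10⁻¹⁵) = 4.82×10⁻⁸ V = 48.2 nV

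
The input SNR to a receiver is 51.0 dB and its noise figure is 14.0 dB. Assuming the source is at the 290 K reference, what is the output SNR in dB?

By definition F = SNR_in/SNR_out, so in dB: SNR_out = SNR_in − NF
SNR_out = 51.0 − 14.0 = 37.0 dB

37.0 dB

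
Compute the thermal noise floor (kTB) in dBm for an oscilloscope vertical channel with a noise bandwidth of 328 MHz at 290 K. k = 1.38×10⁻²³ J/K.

−88.8 dBm

P_n = kTB = 1.38×10⁻²³ × 290 × 3.28×10⁸ = 1.31×10⁻¹² W
In dBm: 10 log₁₀(1.31×10⁻¹² / 10⁻³) = −88.8 dBm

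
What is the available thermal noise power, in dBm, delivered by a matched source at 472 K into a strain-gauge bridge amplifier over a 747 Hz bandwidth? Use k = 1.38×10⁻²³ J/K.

P_n = kTB = 1.38×10⁻²³ × 472 × 7.47×10² = 4.87×10⁻¹⁸ W
In dBm: 10 log₁₀(4.87×10⁻¹⁸ / 10⁻³) = −143.1 dBm

−143.1 dBm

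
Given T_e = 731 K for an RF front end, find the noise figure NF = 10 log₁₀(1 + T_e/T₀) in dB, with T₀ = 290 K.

5.47 dB

F = 1 + T_e/T₀ = 1 + 731/290 = 3.52069
NF = 10 log₁₀(3.52069) = 5.47 dB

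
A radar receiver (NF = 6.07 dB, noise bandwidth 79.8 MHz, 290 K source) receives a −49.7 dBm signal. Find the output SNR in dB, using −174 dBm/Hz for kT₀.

39.2 dB

Noise floor: N = −174 + 10 log₁₀(B) + NF
10 log₁₀(7.98×10⁷) = 79.02 dB
N = −174 + 79.02 + 6.07 = −88.91 dBm
SNR = P_sig − N = −49.7 − (−88.91) = 39.21 dB → 39.2 dB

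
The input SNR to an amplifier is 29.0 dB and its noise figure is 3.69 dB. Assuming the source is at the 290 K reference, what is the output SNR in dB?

25.31 dB

By definition F = SNR_in/SNR_out, so in dB: SNR_out = SNR_in − NF
SNR_out = 29.0 − 3.69 = 25.31 dB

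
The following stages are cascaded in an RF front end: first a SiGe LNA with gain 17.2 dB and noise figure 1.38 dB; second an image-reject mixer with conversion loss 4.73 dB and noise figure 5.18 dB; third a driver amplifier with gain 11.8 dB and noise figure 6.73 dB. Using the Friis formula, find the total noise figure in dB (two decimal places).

2.12 dB

Convert to linear (a loss of L dB is a gain of −L dB): F_i = 10^(NF_i/10), G_i = 10^(G_i,dB/10)
  Stage 1: F_1 = 10^(1.38/10) = 1.374, G_1 = 10^(17.2/10) = 52.48
  Stage 2: F_2 = 10^(5.18/10) = 3.296, G_2 = 10^(−4.73/10) = 0.3365
  Stage 3: F_3 = 10^(6.73/10) = 4.710, G_3 = 10^(11.8/10) = 15.14
Friis cascade:
  F = 1.374 + (3.296 − 1)/52.48 + (4.710 − 1)/17.66 = 1.628
NF = 10 log₁₀(1.628) = 2.12 dB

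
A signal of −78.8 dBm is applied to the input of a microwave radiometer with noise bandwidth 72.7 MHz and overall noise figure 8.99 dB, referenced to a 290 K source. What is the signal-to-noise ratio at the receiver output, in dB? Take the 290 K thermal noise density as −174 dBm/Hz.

Noise floor: N = −174 + 10 log₁₀(B) + NF
10 log₁₀(7.27×10⁷) = 78.62 dB
N = −174 + 78.62 + 8.99 = −86.39 dBm
SNR = P_sig − N = −78.8 − (−86.39) = 7.59 dB → 7.6 dB

7.6 dB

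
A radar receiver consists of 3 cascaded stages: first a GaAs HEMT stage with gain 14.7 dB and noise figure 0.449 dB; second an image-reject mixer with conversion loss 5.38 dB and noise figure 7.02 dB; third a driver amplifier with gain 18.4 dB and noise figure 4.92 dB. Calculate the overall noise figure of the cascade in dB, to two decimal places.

Convert to linear (a loss of L dB is a gain of −L dB): F_i = 10^(NF_i/10), G_i = 10^(G_i,dB/10)
  Stage 1: F_1 = 10^(0.449/10) = 1.109, G_1 = 10^(14.7/10) = 29.51
  Stage 2: F_2 = 10^(7.02/10) = 5.035, G_2 = 10^(−5.38/10) = 0.2897
  Stage 3: F_3 = 10^(4.92/10) = 3.105, G_3 = 10^(18.4/10) = 69.18
Friis cascade:
  F = 1.109 + (5.035 − 1)/29.51 + (3.105 − 1)/8.551 = 1.492
NF = 10 log₁₀(1.492) = 1.74 dB

1.74 dB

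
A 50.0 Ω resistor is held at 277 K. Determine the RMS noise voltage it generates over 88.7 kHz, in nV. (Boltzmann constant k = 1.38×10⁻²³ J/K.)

260 nV

V_n = √(4kTRB)
4kTRB = 4 × 1.38×10⁻²³ × 277 × 5.00×10¹ × 8.87×10⁴ = 6.78×10⁻¹⁴ V²
V_n = √(6.78×10⁻¹⁴) = 2.60×10⁻⁷ V = 260 nV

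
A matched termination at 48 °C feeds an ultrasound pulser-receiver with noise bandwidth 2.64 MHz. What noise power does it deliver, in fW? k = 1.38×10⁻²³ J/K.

11.7 fW

T = 48 °C + 273.15 = 321.15 K
P_n = kTB = 1.38×10⁻²³ × 321.15 × 2.64×10⁶ = 1.17×10⁻¹⁴ W = 11.7 fW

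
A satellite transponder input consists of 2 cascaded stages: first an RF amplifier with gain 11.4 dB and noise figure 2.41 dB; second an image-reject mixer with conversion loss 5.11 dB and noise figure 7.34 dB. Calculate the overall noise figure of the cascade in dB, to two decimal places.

Convert to linear (a loss of L dB is a gain of −L dB): F_i = 10^(NF_i/10), G_i = 10^(G_i,dB/10)
  Stage 1: F_1 = 10^(2.41/10) = 1.742, G_1 = 10^(11.4/10) = 13.80
  Stage 2: F_2 = 10^(7.34/10) = 5.420, G_2 = 10^(−5.11/10) = 0.3083
Friis cascade:
  F = 1.742 + (5.420 − 1)/13.80 = 2.062
NF = 10 log₁₀(2.062) = 3.14 dB

3.14 dB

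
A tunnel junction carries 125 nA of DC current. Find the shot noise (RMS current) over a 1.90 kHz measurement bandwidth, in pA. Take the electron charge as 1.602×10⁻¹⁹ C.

8.72 pA

I_n = √(2qI·B)
2qI·B = 2 × 1.602×10⁻¹⁹ × 1.25×10⁻⁷ × 1.90×10³ = 7.61×10⁻²³ A²
I_n = √(7.61×10⁻²³) = 8.72×10⁻¹² A = 8.72 pA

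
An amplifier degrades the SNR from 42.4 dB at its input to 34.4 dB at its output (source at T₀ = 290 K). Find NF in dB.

8.0 dB

NF (dB) = SNR_in(dB) − SNR_out(dB) when the source is at T₀
NF = 42.4 − 34.4 = 8.0 dB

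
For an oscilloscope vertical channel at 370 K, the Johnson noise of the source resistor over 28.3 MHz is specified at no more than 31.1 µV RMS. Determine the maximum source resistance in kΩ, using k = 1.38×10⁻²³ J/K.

Johnson–Nyquist: V_n = √(4kTRB) ⇒ R = V_n² / (4kTB)
4kTB = 4 × 1.38×10⁻²³ × 370 × 2.83×10⁷ = 5.78×10⁻¹³
R = (3.11×10⁻⁵)² / 5.78×10⁻¹³ = 1.67×10³ Ω = 1.67 kΩ

1.67 kΩ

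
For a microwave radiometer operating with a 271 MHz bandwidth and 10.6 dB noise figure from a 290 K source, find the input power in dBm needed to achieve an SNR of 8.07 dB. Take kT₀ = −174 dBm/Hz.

Sensitivity = −174 + 10 log₁₀(B) + NF + SNR_min
= −174 + 84.33 + 10.6 + 8.07
= −71.00 dBm → −71.0 dBm

−71.0 dBm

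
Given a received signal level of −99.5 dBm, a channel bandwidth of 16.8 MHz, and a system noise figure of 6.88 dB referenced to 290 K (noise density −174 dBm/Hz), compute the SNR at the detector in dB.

Noise floor: N = −174 + 10 log₁₀(B) + NF
10 log₁₀(1.68×10⁷) = 72.25 dB
N = −174 + 72.25 + 6.88 = −94.87 dBm
SNR = P_sig − N = −99.5 − (−94.87) = −4.63 dB → −4.6 dB

−4.6 dB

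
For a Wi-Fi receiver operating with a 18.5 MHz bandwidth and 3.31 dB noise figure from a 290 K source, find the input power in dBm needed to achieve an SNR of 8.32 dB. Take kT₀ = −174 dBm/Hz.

Sensitivity = −174 + 10 log₁₀(B) + NF + SNR_min
= −174 + 72.67 + 3.31 + 8.32
= −89.70 dBm → −89.7 dBm

−89.7 dBm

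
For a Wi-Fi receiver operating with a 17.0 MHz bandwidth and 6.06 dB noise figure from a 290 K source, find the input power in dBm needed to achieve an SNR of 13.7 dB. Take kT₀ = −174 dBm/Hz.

Sensitivity = −174 + 10 log₁₀(B) + NF + SNR_min
= −174 + 72.3 + 6.06 + 13.7
= −81.94 dBm → −81.9 dBm

−81.9 dBm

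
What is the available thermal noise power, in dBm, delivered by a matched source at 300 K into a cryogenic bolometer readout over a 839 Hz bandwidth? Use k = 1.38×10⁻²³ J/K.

P_n = kTB = 1.38×10⁻²³ × 300 × 8.39×10² = 3.47×10⁻¹⁸ W
In dBm: 10 log₁₀(3.47×10⁻¹⁸ / 10⁻³) = −144.6 dBm

−144.6 dBm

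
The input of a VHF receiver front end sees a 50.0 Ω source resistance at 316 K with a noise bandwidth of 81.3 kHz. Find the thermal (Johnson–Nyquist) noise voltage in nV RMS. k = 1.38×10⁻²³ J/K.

266 nV

V_n = √(4kTRB)
4kTRB = 4 × 1.38×10⁻²³ × 316 × 5.00×10¹ × 8.13×10⁴ = 7.09×10⁻¹⁴ V²
V_n = √(7.09×10⁻¹⁴) = 2.66×10⁻⁷ V = 266 nV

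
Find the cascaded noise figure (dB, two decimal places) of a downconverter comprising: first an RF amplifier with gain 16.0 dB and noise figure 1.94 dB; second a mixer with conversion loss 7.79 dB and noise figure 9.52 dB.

Convert to linear (a loss of L dB is a gain of −L dB): F_i = 10^(NF_i/10), G_i = 10^(G_i,dB/10)
  Stage 1: F_1 = 10^(1.94/10) = 1.563, G_1 = 10^(16.0/10) = 39.81
  Stage 2: F_2 = 10^(9.52/10) = 8.954, G_2 = 10^(−7.79/10) = 0.1663
Friis cascade:
  F = 1.563 + (8.954 − 1)/39.81 = 1.763
NF = 10 log₁₀(1.763) = 2.46 dB

2.46 dB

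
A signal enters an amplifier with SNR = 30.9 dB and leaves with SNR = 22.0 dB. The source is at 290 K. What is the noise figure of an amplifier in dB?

8.9 dB

NF (dB) = SNR_in(dB) − SNR_out(dB) when the source is at T₀
NF = 30.9 − 22.0 = 8.9 dB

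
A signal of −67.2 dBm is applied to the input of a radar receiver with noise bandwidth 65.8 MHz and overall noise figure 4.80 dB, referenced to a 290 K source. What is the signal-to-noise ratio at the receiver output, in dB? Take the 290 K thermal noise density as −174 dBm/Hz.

Noise floor: N = −174 + 10 log₁₀(B) + NF
10 log₁₀(6.58×10⁷) = 78.18 dB
N = −174 + 78.18 + 4.80 = −91.02 dBm
SNR = P_sig − N = −67.2 − (−91.02) = 23.82 dB → 23.8 dB

23.8 dB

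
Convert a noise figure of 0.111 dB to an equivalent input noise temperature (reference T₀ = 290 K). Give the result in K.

7.51 K

F = 10^(0.111/10) = 1.02589
T_e = (F − 1)·T₀ = (1.02589 − 1) × 290 = 7.51 K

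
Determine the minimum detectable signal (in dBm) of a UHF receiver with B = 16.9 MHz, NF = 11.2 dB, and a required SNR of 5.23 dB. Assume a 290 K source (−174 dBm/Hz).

Sensitivity = −174 + 10 log₁₀(B) + NF + SNR_min
= −174 + 72.28 + 11.2 + 5.23
= −85.29 dBm → −85.3 dBm

−85.3 dBm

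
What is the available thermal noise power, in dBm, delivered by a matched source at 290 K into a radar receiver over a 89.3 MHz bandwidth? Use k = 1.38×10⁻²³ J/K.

P_n = kTB = 1.38×10⁻²³ × 290 × 8.93×10⁷ = 3.57×10⁻¹³ W
In dBm: 10 log₁₀(3.57×10⁻¹³ / 10⁻³) = −94.5 dBm

−94.5 dBm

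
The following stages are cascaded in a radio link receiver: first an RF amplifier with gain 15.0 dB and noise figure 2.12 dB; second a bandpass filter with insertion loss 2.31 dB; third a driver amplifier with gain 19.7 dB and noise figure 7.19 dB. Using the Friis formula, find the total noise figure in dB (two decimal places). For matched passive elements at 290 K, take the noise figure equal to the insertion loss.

2.74 dB

Convert to linear (a loss of L dB is a gain of −L dB): F_i = 10^(NF_i/10), G_i = 10^(G_i,dB/10)
  Stage 1: F_1 = 10^(2.12/10) = 1.629, G_1 = 10^(15.0/10) = 31.62
  Stage 2: F_2 = 10^(2.31/10) = 1.702, G_2 = 10^(−2.31/10) = 0.5875
  Stage 3: F_3 = 10^(7.19/10) = 5.236, G_3 = 10^(19.7/10) = 93.33
Friis cascade:
  F = 1.629 + (1.702 − 1)/31.62 + (5.236 − 1)/18.58 = 1.880
NF = 10 log₁₀(1.880) = 2.74 dB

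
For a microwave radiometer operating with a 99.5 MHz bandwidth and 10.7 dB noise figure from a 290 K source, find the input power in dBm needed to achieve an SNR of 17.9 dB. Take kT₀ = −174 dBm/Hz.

Sensitivity = −174 + 10 log₁₀(B) + NF + SNR_min
= −174 + 79.98 + 10.7 + 17.9
= −65.42 dBm → −65.4 dBm

−65.4 dBm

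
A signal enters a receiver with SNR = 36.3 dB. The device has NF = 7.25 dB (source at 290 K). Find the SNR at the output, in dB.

By definition F = SNR_in/SNR_out, so in dB: SNR_out = SNR_in − NF
SNR_out = 36.3 − 7.25 = 29.05 dB

29.05 dB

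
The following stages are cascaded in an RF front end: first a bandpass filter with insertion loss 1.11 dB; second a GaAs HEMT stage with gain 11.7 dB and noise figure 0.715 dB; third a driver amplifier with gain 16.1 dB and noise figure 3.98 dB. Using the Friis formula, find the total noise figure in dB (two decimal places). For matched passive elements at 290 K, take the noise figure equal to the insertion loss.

2.18 dB

Convert to linear (a loss of L dB is a gain of −L dB): F_i = 10^(NF_i/10), G_i = 10^(G_i,dB/10)
  Stage 1: F_1 = 10^(1.11/10) = 1.291, G_1 = 10^(−1.11/10) = 0.7745
  Stage 2: F_2 = 10^(0.715/10) = 1.179, G_2 = 10^(11.7/10) = 14.79
  Stage 3: F_3 = 10^(3.98/10) = 2.500, G_3 = 10^(16.1/10) = 40.74
Friis cascade:
  F = 1.291 + (1.179 − 1)/0.7745 + (2.500 − 1)/11.46 = 1.653
NF = 10 log₁₀(1.653) = 2.18 dB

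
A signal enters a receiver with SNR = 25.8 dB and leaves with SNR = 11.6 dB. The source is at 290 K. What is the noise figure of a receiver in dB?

NF (dB) = SNR_in(dB) − SNR_out(dB) when the source is at T₀
NF = 25.8 − 11.6 = 14.2 dB

14.2 dB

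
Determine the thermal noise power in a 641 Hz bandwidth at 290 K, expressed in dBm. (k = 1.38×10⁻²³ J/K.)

P_n = kTB = 1.38×10⁻²³ × 290 × 6.41×10² = 2.57×10⁻¹⁸ W
In dBm: 10 log₁₀(2.57×10⁻¹⁸ / 10⁻³) = −145.9 dBm

−145.9 dBm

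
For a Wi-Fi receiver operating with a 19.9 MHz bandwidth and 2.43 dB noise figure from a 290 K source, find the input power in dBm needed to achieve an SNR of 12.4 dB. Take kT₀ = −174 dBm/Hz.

−86.2 dBm

Sensitivity = −174 + 10 log₁₀(B) + NF + SNR_min
= −174 + 72.99 + 2.43 + 12.4
= −86.18 dBm → −86.2 dBm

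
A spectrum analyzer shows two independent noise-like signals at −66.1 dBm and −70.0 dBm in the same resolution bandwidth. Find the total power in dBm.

−64.6 dBm

Convert to linear, add, convert back:
P₁ = 2.45×10⁻¹⁰ W, P₂ = 1.00×10⁻¹⁰ W
P_tot = 3.45×10⁻¹⁰ W → 10 log₁₀(P_tot / 10⁻³) = −64.6 dBm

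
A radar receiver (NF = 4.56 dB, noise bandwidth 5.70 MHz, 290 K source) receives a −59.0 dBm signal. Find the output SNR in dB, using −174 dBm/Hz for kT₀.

42.9 dB

Noise floor: N = −174 + 10 log₁₀(B) + NF
10 log₁₀(5.70×10⁶) = 67.56 dB
N = −174 + 67.56 + 4.56 = −101.88 dBm
SNR = P_sig − N = −59.0 − (−101.88) = 42.88 dB → 42.9 dB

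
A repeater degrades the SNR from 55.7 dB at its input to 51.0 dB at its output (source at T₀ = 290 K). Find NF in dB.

4.7 dB

NF (dB) = SNR_in(dB) − SNR_out(dB) when the source is at T₀
NF = 55.7 − 51.0 = 4.7 dB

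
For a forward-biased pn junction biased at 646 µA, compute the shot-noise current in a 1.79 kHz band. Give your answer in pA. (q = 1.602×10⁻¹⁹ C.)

I_n = √(2qI·B)
2qI·B = 2 × 1.602×10⁻¹⁹ × 6.46×10⁻⁴ × 1.79×10³ = 3.70×10⁻¹⁹ A²
I_n = √(3.70×10⁻¹⁹) = 6.09×10⁻¹⁰ A = 609 pA

609 pA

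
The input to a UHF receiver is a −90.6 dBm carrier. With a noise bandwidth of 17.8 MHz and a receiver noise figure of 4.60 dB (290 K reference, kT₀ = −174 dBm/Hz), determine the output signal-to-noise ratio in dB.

6.3 dB

Noise floor: N = −174 + 10 log₁₀(B) + NF
10 log₁₀(1.78×10⁷) = 72.5 dB
N = −174 + 72.5 + 4.60 = −96.90 dBm
SNR = P_sig − N = −90.6 − (−96.90) = 6.30 dB → 6.3 dB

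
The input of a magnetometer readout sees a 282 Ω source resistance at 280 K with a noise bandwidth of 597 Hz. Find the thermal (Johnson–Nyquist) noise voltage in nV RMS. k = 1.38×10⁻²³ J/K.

V_n = √(4kTRB)
4kTRB = 4 × 1.38×10⁻²³ × 280 × 2.82×10² × 5.97×10² = 2.60×10⁻¹⁵ V²
V_n = √(2.60×10⁻¹⁵) = 5.10×10⁻⁸ V = 51.0 nV

51.0 nV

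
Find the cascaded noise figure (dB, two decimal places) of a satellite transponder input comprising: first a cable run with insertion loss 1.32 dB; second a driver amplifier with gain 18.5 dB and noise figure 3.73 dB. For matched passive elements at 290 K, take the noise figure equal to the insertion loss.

Convert to linear (a loss of L dB is a gain of −L dB): F_i = 10^(NF_i/10), G_i = 10^(G_i,dB/10)
  Stage 1: F_1 = 10^(1.32/10) = 1.355, G_1 = 10^(−1.32/10) = 0.7379
  Stage 2: F_2 = 10^(3.73/10) = 2.360, G_2 = 10^(18.5/10) = 70.79
Friis cascade:
  F = 1.355 + (2.360 − 1)/0.7379 = 3.199
NF = 10 log₁₀(3.199) = 5.05 dB

5.05 dB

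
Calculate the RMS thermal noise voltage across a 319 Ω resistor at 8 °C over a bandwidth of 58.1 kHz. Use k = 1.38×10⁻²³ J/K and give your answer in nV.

T = 8 °C + 273.15 = 281.15 K
V_n = √(4kTRB)
4kTRB = 4 × 1.38×10⁻²³ × 281.15 × 3.19×10² × 5.81×10⁴ = 2.88×10⁻¹³ V²
V_n = √(2.88×10⁻¹³) = 5.36×10⁻⁷ V = 536 nV

536 nV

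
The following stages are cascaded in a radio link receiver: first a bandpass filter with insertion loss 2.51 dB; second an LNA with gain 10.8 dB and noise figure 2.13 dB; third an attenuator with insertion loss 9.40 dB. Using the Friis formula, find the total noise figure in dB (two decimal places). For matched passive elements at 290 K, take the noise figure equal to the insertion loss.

Convert to linear (a loss of L dB is a gain of −L dB): F_i = 10^(NF_i/10), G_i = 10^(G_i,dB/10)
  Stage 1: F_1 = 10^(2.51/10) = 1.782, G_1 = 10^(−2.51/10) = 0.5610
  Stage 2: F_2 = 10^(2.13/10) = 1.633, G_2 = 10^(10.8/10) = 12.02
  Stage 3: F_3 = 10^(9.40/10) = 8.710, G_3 = 10^(−9.40/10) = 0.1148
Friis cascade:
  F = 1.782 + (1.633 − 1)/0.5610 + (8.710 − 1)/6.745 = 4.054
NF = 10 log₁₀(4.054) = 6.08 dB

6.08 dB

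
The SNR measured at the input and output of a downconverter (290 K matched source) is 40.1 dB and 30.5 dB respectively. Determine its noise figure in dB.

NF (dB) = SNR_in(dB) − SNR_out(dB) when the source is at T₀
NF = 40.1 − 30.5 = 9.6 dB

9.6 dB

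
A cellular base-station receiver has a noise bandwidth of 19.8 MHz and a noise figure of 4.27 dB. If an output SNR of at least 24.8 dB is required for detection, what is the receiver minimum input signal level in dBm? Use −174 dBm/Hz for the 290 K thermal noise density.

−72.0 dBm

Sensitivity = −174 + 10 log₁₀(B) + NF + SNR_min
= −174 + 72.97 + 4.27 + 24.8
= −71.96 dBm → −72.0 dBm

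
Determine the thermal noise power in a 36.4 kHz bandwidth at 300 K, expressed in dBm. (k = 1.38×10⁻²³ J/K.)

P_n = kTB = 1.38×10⁻²³ × 300 × 3.64×10⁴ = 1.51×10⁻¹⁶ W
In dBm: 10 log₁₀(1.51×10⁻¹⁶ / 10⁻³) = −128.2 dBm

−128.2 dBm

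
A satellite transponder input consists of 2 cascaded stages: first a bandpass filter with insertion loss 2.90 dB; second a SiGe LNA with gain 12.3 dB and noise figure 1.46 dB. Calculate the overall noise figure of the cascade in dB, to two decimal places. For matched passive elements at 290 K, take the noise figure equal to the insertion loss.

4.36 dB

Convert to linear (a loss of L dB is a gain of −L dB): F_i = 10^(NF_i/10), G_i = 10^(G_i,dB/10)
  Stage 1: F_1 = 10^(2.90/10) = 1.950, G_1 = 10^(−2.90/10) = 0.5129
  Stage 2: F_2 = 10^(1.46/10) = 1.400, G_2 = 10^(12.3/10) = 16.98
Friis cascade:
  F = 1.950 + (1.400 − 1)/0.5129 = 2.729
NF = 10 log₁₀(2.729) = 4.36 dB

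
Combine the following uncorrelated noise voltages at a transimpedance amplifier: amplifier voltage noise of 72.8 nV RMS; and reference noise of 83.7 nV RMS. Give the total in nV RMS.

Uncorrelated sources add in power (mean-square): V_tot = √(ΣV_i²)
V_tot = √[(7.28×10⁻⁸)² + (8.37×10⁻⁸)²] = 1.11×10⁻⁷ V = 111 nV

111 nV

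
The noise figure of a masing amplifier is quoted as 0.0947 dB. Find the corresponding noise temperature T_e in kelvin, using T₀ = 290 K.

6.39 K

F = 10^(0.0947/10) = 1.02204
T_e = (F − 1)·T₀ = (1.02204 − 1) × 290 = 6.39 K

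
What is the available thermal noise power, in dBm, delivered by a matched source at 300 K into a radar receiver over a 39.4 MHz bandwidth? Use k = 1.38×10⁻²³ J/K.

−97.9 dBm

P_n = kTB = 1.38×10⁻²³ × 300 × 3.94×10⁷ = 1.63×10⁻¹³ W
In dBm: 10 log₁₀(1.63×10⁻¹³ / 10⁻³) = −97.9 dBm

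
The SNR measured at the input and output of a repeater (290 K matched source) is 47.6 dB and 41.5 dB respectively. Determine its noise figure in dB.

NF (dB) = SNR_in(dB) − SNR_out(dB) when the source is at T₀
NF = 47.6 − 41.5 = 6.1 dB

6.1 dB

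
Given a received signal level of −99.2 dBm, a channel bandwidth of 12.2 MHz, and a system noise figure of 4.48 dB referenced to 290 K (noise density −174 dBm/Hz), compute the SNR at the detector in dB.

Noise floor: N = −174 + 10 log₁₀(B) + NF
10 log₁₀(1.22×10⁷) = 70.86 dB
N = −174 + 70.86 + 4.48 = −98.66 dBm
SNR = P_sig − N = −99.2 − (−98.66) = −0.54 dB → −0.5 dB

−0.5 dB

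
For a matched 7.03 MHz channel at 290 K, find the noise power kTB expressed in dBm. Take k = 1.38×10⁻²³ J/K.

−105.5 dBm

P_n = kTB = 1.38×10⁻²³ × 290 × 7.03×10⁶ = 2.81×10⁻¹⁴ W
In dBm: 10 log₁₀(2.81×10⁻¹⁴ / 10⁻³) = −105.5 dBm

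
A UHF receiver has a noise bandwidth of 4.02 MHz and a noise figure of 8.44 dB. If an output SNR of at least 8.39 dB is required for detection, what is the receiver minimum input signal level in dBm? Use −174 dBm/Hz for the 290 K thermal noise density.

−91.1 dBm

Sensitivity = −174 + 10 log₁₀(B) + NF + SNR_min
= −174 + 66.04 + 8.44 + 8.39
= −91.13 dBm → −91.1 dBm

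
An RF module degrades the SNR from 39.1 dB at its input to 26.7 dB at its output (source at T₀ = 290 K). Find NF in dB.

12.4 dB

NF (dB) = SNR_in(dB) − SNR_out(dB) when the source is at T₀
NF = 39.1 − 26.7 = 12.4 dB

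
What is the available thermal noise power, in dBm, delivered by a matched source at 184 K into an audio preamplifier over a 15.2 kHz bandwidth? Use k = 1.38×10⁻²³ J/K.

−134.1 dBm

P_n = kTB = 1.38×10⁻²³ × 184 × 1.52×10⁴ = 3.86×10⁻¹⁷ W
In dBm: 10 log₁₀(3.86×10⁻¹⁷ / 10⁻³) = −134.1 dBm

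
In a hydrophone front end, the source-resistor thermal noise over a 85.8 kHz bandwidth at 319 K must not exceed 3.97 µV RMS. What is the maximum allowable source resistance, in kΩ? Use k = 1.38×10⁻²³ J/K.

Johnson–Nyquist: V_n = √(4kTRB) ⇒ R = V_n² / (4kTB)
4kTB = 4 × 1.38×10⁻²³ × 319 × 8.58×10⁴ = 1.51×10⁻¹⁵
R = (3.97×10⁻⁶)² / 1.51×10⁻¹⁵ = 1.04×10⁴ Ω = 10.4 kΩ

10.4 kΩ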